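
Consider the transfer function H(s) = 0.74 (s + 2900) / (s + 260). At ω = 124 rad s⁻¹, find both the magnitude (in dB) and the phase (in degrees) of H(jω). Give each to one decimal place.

|j124 + 2900| = √(124² + 2900²) = 2903
|j124 + 260| = √(124² + 260²) = 288.1
|H(j124)| = 0.74 × 2903 / 288.1 = 7.4568
20 log₁₀(7.4568) = 17.45 dB
∠(j124 + 2900) = arctan(124/2900) = 2.45°
∠(j124 + 260) = arctan(124/260) = 25.50°
∠H(j124) = 2.45° − 25.50° = -23.05°

|H| = 17.5 dB, ∠H = -23.0 deg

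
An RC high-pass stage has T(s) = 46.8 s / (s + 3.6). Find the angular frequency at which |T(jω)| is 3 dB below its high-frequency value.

3.6 rad/s

For a single-pole high-pass, the −3 dB point is at the pole: ω = 3.6 rad/s.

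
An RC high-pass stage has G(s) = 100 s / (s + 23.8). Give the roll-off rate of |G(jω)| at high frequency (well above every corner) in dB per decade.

0 dB/decade

With 1 zero and 1 pole, the high-frequency asymptotic slope is 20 × (1 − 1) = 0 dB/decade.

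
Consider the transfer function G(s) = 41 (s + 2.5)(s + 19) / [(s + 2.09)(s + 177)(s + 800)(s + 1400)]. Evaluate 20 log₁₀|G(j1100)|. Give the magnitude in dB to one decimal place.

-95.5 dB

|j1100 + 2.5| = √(1100² + 2.5²) = 1100
|j1100 + 19| = √(1100² + 19²) = 1100
|j1100 + 2.09| = √(1100² + 2.09²) = 1100
|j1100 + 177| = √(1100² + 177²) = 1114
|j1100 + 800| = √(1100² + 800²) = 1360
|j1100 + 1400| = √(1100² + 1400²) = 1780
|G(j1100)| = 41 × 1100 × 1100 / (1100 × 1114 × 1360 × 1780) = 1.6718e-05
20 log₁₀(1.6718e-05) = -95.54 dB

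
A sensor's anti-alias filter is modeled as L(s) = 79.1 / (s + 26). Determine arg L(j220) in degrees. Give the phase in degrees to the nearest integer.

∠(j220 + 26) = arctan(220/26) = 83.26°
∠L(j220) = −83.26° = -83.26°

-83°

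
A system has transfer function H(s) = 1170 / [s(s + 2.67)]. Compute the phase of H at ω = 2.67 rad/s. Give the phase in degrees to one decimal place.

-135.0°

∠(j2.67 + 2.67) = arctan(2.67/2.67) = 45.00°
∠(j2.67) = 90.00°
∠H(j2.67) = − (45.00° + 90.00°) = -135.00°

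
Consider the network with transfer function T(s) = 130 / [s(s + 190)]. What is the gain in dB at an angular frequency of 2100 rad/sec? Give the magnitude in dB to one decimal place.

|j2100 + 190| = √(2100² + 190²) = 2109
|j2100| = 2100
|T(j2100)| = 130 / (2109 × 2100) = 2.9359e-05
20 log₁₀(2.9359e-05) = -90.65 dB

-90.6 dB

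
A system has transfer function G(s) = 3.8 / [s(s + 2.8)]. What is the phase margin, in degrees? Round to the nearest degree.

66°

Gain crossover: |G(jω)| = 1 at ω ≈ 1.24 rad/s.
∠G(j1.24) = −90° − arctan(1.24/2.8) ≈ -113.90°
PM = 180° + (-113.90°) = 66.10°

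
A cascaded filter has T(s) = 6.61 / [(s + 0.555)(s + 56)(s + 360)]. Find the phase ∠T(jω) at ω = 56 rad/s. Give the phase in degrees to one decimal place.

-143.3°

∠(j56 + 0.555) = arctan(56/0.555) = 89.43°
∠(j56 + 56) = arctan(56/56) = 45.00°
∠(j56 + 360) = arctan(56/360) = 8.84°
∠T(j56) = − (89.43° + 45.00° + 8.84°) = -143.27°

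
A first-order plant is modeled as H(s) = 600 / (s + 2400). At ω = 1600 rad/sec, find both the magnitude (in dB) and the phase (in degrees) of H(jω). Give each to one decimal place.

|H| = -13.6 dB, ∠H = -33.7°

|j1600 + 2400| = √(1600² + 2400²) = 2884
|H(j1600)| = 600 / 2884 = 0.20801
20 log₁₀(0.20801) = -13.64 dB
∠(j1600 + 2400) = arctan(1600/2400) = 33.69°
∠H(j1600) = −33.69° = -33.69°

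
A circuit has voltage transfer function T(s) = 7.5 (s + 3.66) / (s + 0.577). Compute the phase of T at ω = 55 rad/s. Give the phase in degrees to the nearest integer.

-3°

∠(j55 + 3.66) = arctan(55/3.66) = 86.19°
∠(j55 + 0.577) = arctan(55/0.577) = 89.40°
∠T(j55) = 86.19° − 89.40° = -3.21°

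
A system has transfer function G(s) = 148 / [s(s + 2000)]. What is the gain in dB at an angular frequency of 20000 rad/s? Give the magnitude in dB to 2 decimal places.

|j20000 + 2000| = √(20000² + 2000²) = 2.01e+04
|j20000| = 2e+04
|G(j20000)| = 148 / (2.01e+04 × 2e+04) = 3.6816e-07
20 log₁₀(3.6816e-07) = -128.679 dB

-128.68 dB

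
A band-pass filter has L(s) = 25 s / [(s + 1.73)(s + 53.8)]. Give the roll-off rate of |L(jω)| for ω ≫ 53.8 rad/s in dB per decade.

-20 dB/decade

With 1 zero and 2 poles, the high-frequency asymptotic slope is 20 × (1 − 2) = -20 dB/decade.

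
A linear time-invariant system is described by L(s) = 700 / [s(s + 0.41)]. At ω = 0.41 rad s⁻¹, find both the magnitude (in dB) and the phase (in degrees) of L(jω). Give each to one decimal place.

|L| = 69.4 dB, ∠L = -135.0°

|j0.41 + 0.41| = √(0.41² + 0.41²) = 0.5798
|j0.41| = 0.41
|L(j0.41)| = 700 / (0.5798 × 0.41) = 2944.5
20 log₁₀(2944.5) = 69.38 dB
∠(j0.41 + 0.41) = arctan(0.41/0.41) = 45.00°
∠(j0.41) = 90.00°
∠L(j0.41) = − (45.00° + 90.00°) = -135.00°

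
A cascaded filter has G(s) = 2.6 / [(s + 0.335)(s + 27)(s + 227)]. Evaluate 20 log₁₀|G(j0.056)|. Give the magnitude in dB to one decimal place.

|j0.056 + 0.335| = √(0.056² + 0.335²) = 0.3396
|j0.056 + 27| = √(0.056² + 27²) = 27
|j0.056 + 227| = √(0.056² + 227²) = 227
|G(j0.056)| = 2.6 / (0.3396 × 27 × 227) = 0.001249
20 log₁₀(0.001249) = -58.07 dB

-58.1 dB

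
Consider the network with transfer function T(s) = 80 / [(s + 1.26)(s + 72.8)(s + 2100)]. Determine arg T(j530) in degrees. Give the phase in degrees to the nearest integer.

-186°

∠(j530 + 1.26) = arctan(530/1.26) = 89.86°
∠(j530 + 72.8) = arctan(530/72.8) = 82.18°
∠(j530 + 2100) = arctan(530/2100) = 14.16°
∠T(j530) = − (89.86° + 82.18° + 14.16°) = -186.21°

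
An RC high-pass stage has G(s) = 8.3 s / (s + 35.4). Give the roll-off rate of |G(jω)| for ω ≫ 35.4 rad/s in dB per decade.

With 1 zero and 1 pole, the high-frequency asymptotic slope is 20 × (1 − 1) = 0 dB/decade.

0 dB/decade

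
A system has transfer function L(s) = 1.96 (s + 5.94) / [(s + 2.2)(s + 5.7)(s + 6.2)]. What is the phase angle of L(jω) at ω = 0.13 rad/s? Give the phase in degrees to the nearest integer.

∠(j0.13 + 5.94) = arctan(0.13/5.94) = 1.25°
∠(j0.13 + 2.2) = arctan(0.13/2.2) = 3.38°
∠(j0.13 + 5.7) = arctan(0.13/5.7) = 1.31°
∠(j0.13 + 6.2) = arctan(0.13/6.2) = 1.20°
∠L(j0.13) = 1.25° − (3.38° + 1.31° + 1.20°) = -4.64°

-5°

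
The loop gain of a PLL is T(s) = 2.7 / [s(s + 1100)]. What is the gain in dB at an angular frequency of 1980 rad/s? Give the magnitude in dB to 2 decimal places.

|j1980 + 1100| = √(1980² + 1100²) = 2265
|j1980| = 1980
|T(j1980)| = 2.7 / (2265 × 1980) = 6.0204e-07
20 log₁₀(6.0204e-07) = -124.408 dB

-124.41 dB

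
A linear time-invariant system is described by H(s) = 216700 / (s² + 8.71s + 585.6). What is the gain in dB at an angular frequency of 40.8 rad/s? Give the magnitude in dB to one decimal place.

45.6 dB

|(j40.8)² + 8.71(j40.8) + 585.6| = |-1079 + j355.37| = 1136
|H(j40.8)| = 216700 / 1136 = 190.75
20 log₁₀(190.75) = 45.61 dB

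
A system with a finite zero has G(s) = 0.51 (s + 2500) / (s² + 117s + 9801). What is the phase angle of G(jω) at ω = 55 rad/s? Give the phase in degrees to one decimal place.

-42.3 deg

∠(j55 + 2500) = arctan(55/2500) = 1.26°
∠[(j55)² + 117(j55) + 9801] = ∠[6776 + j6435] = 43.52°
∠G(j55) = 1.26° − 43.52° = -42.26°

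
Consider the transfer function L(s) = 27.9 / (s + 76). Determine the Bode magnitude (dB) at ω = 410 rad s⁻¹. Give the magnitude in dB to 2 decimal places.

-23.49 dB

|j410 + 76| = √(410² + 76²) = 417
|L(j410)| = 27.9 / 417 = 0.066909
20 log₁₀(0.066909) = -23.490 dB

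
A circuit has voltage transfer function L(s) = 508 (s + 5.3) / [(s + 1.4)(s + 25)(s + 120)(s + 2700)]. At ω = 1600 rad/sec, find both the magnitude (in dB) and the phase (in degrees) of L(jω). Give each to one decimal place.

|L| = -144.0 dB, ∠L = -205.6°

|j1600 + 5.3| = √(1600² + 5.3²) = 1600
|j1600 + 1.4| = √(1600² + 1.4²) = 1600
|j1600 + 25| = √(1600² + 25²) = 1600
|j1600 + 120| = √(1600² + 120²) = 1604
|j1600 + 2700| = √(1600² + 2700²) = 3138
|L(j1600)| = 508 × 1600 / (1600 × 1600 × 1604 × 3138) = 6.3043e-08
20 log₁₀(6.3043e-08) = -144.01 dB
∠(j1600 + 5.3) = arctan(1600/5.3) = 89.81°
∠(j1600 + 1.4) = arctan(1600/1.4) = 89.95°
∠(j1600 + 25) = arctan(1600/25) = 89.10°
∠(j1600 + 120) = arctan(1600/120) = 85.71°
∠(j1600 + 2700) = arctan(1600/2700) = 30.65°
∠L(j1600) = 89.81° − (89.95° + 89.10° + 85.71° + 30.65°) = -205.61°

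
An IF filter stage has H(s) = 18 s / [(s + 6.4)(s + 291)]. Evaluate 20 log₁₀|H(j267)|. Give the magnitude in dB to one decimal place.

-26.8 dB

|j267| = 267
|j267 + 6.4| = √(267² + 6.4²) = 267.1
|j267 + 291| = √(267² + 291²) = 394.9
|H(j267)| = 18 × 267 / (267.1 × 394.9) = 0.045565
20 log₁₀(0.045565) = -26.83 dB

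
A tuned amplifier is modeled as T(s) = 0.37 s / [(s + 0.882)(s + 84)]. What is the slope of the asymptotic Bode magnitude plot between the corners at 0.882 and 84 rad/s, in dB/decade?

0 dB/decade

In this band the factors already past their corner are: 1 differentiator zero, pole at 0.882; net slope = 0 dB/decade.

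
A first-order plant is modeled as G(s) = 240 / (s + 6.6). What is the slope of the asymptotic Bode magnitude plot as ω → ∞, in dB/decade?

-20 dB/decade

With 0 zeros and 1 pole, the high-frequency asymptotic slope is 20 × (0 − 1) = -20 dB/decade.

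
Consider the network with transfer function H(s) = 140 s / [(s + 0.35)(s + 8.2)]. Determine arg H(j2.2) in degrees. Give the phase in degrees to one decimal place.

-6.0°

∠(j2.2) = 90.00°
∠(j2.2 + 0.35) = arctan(2.2/0.35) = 80.96°
∠(j2.2 + 8.2) = arctan(2.2/8.2) = 15.02°
∠H(j2.2) = 90.00° − (80.96° + 15.02°) = -5.98°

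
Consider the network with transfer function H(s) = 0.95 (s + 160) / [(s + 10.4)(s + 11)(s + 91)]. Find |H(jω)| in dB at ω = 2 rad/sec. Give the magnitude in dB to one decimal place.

|j2 + 160| = √(2² + 160²) = 160
|j2 + 10.4| = √(2² + 10.4²) = 10.59
|j2 + 11| = √(2² + 11²) = 11.18
|j2 + 91| = √(2² + 91²) = 91.02
|H(j2)| = 0.95 × 160 / (10.59 × 11.18 × 91.02) = 0.014104
20 log₁₀(0.014104) = -37.01 dB

-37.0 dB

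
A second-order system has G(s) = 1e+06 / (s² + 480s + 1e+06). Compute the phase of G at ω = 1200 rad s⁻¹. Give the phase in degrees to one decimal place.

-127.4 deg

∠[(j1200)² + 480(j1200) + 1e+06] = ∠[-4.4e+05 + j5.76e+05] = 127.38°
∠G(j1200) = −127.38° = -127.38°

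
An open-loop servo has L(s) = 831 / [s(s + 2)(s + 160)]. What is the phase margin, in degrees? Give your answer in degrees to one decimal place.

46.0°

Gain crossover: |L(jω)| = 1 at ω ≈ 1.89 rad/s.
∠L(j1.89) = −90° − arctan(1.89/2) − arctan(1.89/160) ≈ -134.03°
PM = 180° + (-134.03°) = 45.97°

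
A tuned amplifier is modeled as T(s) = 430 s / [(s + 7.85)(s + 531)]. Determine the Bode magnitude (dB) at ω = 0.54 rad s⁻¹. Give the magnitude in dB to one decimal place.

|j0.54| = 0.54
|j0.54 + 7.85| = √(0.54² + 7.85²) = 7.869
|j0.54 + 531| = √(0.54² + 531²) = 531
|T(j0.54)| = 430 × 0.54 / (7.869 × 531) = 0.055574
20 log₁₀(0.055574) = -25.10 dB

-25.1 dB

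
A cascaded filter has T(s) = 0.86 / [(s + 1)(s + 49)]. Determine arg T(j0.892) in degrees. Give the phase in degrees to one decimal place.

∠(j0.892 + 1) = arctan(0.892/1) = 41.73°
∠(j0.892 + 49) = arctan(0.892/49) = 1.04°
∠T(j0.892) = − (41.73° + 1.04°) = -42.78°

-42.8°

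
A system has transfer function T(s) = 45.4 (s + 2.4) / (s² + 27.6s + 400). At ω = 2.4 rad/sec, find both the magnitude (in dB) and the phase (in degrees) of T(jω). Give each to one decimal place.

|T| = -8.3 dB, ∠T = 35.5°

|j2.4 + 2.4| = √(2.4² + 2.4²) = 3.394
|(j2.4)² + 27.6(j2.4) + 400| = |394.24 + j66.24| = 399.8
|T(j2.4)| = 45.4 × 3.394 / 399.8 = 0.38546
20 log₁₀(0.38546) = -8.28 dB
∠(j2.4 + 2.4) = arctan(2.4/2.4) = 45.00°
∠[(j2.4)² + 27.6(j2.4) + 400] = ∠[394.24 + j66.24] = 9.54°
∠T(j2.4) = 45.00° − 9.54° = 35.46°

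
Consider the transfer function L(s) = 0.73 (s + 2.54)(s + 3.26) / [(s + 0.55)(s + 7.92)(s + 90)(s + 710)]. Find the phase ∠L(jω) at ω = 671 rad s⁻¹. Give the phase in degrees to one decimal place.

-125.5°

∠(j671 + 2.54) = arctan(671/2.54) = 89.78°
∠(j671 + 3.26) = arctan(671/3.26) = 89.72°
∠(j671 + 0.55) = arctan(671/0.55) = 89.95°
∠(j671 + 7.92) = arctan(671/7.92) = 89.32°
∠(j671 + 90) = arctan(671/90) = 82.36°
∠(j671 + 710) = arctan(671/710) = 43.38°
∠L(j671) = 89.78° + 89.72° − (89.95° + 89.32° + 82.36° + 43.38°) = -125.52°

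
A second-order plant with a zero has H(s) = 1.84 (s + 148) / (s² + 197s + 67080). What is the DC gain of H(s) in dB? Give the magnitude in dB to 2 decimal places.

-47.83 dB

H(0) = 1.84 × 148 / 67080 = 0.0040596
20 log₁₀(0.0040596) = -47.830 dB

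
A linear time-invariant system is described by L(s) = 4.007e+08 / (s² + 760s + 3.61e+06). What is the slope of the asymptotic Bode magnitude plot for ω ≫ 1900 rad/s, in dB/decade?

With 0 zeros and 2 poles, the high-frequency asymptotic slope is 20 × (0 − 2) = -40 dB/decade.

-40 dB/decade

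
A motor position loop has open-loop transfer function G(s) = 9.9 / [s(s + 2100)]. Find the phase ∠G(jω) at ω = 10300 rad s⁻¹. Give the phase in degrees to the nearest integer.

∠(j10300 + 2100) = arctan(10300/2100) = 78.48°
∠(j10300) = 90.00°
∠G(j10300) = − (78.48° + 90.00°) = -168.48°

-168°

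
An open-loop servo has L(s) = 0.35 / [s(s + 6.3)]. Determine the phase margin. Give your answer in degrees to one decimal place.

89.5°

Gain crossover: |L(jω)| = 1 at ω ≈ 0.0556 rad/s.
∠L(j0.0556) = −90° − arctan(0.0556/6.3) ≈ -90.51°
PM = 180° + (-90.51°) = 89.49°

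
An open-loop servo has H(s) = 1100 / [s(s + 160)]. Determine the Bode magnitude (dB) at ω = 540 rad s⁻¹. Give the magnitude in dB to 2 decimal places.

|j540 + 160| = √(540² + 160²) = 563.2
|j540| = 540
|H(j540)| = 1100 / (563.2 × 540) = 0.0036169
20 log₁₀(0.0036169) = -48.833 dB

-48.83 dB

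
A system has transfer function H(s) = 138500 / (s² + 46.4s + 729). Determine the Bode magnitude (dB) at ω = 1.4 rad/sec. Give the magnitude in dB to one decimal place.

45.6 dB

|(j1.4)² + 46.4(j1.4) + 729| = |727.04 + j64.96| = 729.9
|H(j1.4)| = 138500 / 729.9 = 189.74
20 log₁₀(189.74) = 45.56 dB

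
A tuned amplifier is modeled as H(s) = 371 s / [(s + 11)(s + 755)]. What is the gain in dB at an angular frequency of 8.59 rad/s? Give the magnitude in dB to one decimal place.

|j8.59| = 8.59
|j8.59 + 11| = √(8.59² + 11²) = 13.96
|j8.59 + 755| = √(8.59² + 755²) = 755
|H(j8.59)| = 371 × 8.59 / (13.96 × 755) = 0.30242
20 log₁₀(0.30242) = -10.39 dB

-10.4 dB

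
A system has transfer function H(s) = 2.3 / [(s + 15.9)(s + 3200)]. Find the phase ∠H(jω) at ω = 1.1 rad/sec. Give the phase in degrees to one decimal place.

-4.0°

∠(j1.1 + 15.9) = arctan(1.1/15.9) = 3.96°
∠(j1.1 + 3200) = arctan(1.1/3200) = 0.02°
∠H(j1.1) = − (3.96° + 0.02°) = -3.98°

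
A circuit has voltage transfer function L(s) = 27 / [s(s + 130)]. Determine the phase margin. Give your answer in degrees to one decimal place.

Gain crossover: |L(jω)| = 1 at ω ≈ 0.208 rad/s.
∠L(j0.208) = −90° − arctan(0.208/130) ≈ -90.09°
PM = 180° + (-90.09°) = 89.91°

89.9°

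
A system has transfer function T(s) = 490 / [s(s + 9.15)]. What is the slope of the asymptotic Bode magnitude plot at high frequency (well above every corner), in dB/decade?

-40 dB/decade

With 0 zeros and 2 poles, the high-frequency asymptotic slope is 20 × (0 − 2) = -40 dB/decade.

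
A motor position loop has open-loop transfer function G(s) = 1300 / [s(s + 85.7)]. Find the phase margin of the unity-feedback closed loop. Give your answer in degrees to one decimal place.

Gain crossover: |G(jω)| = 1 at ω ≈ 14.9 rad/sec.
∠G(j14.9) = −90° − arctan(14.9/85.7) ≈ -99.89°
PM = 180° + (-99.89°) = 80.11°

80.1°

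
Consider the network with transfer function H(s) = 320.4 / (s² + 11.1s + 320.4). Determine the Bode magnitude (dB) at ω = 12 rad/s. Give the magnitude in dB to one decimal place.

3.2 dB

|(j12)² + 11.1(j12) + 320.4| = |176.4 + j133.2| = 221
|H(j12)| = 320.4 / 221 = 1.4495
20 log₁₀(1.4495) = 3.22 dB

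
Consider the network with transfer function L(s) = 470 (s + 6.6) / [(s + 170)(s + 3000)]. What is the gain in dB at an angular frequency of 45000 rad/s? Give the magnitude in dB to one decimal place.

|j45000 + 6.6| = √(45000² + 6.6²) = 4.5e+04
|j45000 + 170| = √(45000² + 170²) = 4.5e+04
|j45000 + 3000| = √(45000² + 3000²) = 4.51e+04
|L(j45000)| = 470 × 4.5e+04 / (4.5e+04 × 4.51e+04) = 0.010421
20 log₁₀(0.010421) = -39.64 dB

-39.6 dB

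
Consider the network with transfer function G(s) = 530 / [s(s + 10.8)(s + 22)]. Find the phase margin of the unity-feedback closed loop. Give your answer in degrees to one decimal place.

Gain crossover: |G(jω)| = 1 at ω ≈ 2.18 rad s⁻¹.
∠G(j2.18) = −90° − arctan(2.18/10.8) − arctan(2.18/22) ≈ -107.04°
PM = 180° + (-107.04°) = 72.96°

73.0 deg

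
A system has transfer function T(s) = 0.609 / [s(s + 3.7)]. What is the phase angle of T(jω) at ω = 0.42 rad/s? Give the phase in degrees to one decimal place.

-96.5°

∠(j0.42 + 3.7) = arctan(0.42/3.7) = 6.48°
∠(j0.42) = 90.00°
∠T(j0.42) = − (6.48° + 90.00°) = -96.48°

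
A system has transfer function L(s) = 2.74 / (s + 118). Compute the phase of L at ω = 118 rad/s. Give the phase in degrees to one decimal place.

∠(j118 + 118) = arctan(118/118) = 45.00°
∠L(j118) = −45.00° = -45.00°

-45.0°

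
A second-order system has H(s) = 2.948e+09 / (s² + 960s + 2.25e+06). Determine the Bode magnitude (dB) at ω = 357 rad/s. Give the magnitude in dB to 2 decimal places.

|(j357)² + 960(j357) + 2.25e+06| = |2.1226e+06 + j3.4272e+05| = 2.15e+06
|H(j357)| = 2.948e+09 / 2.15e+06 = 1371.1
20 log₁₀(1371.1) = 62.742 dB

62.74 dB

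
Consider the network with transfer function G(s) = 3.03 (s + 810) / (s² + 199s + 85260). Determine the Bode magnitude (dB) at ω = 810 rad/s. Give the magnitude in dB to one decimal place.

-44.7 dB

|j810 + 810| = √(810² + 810²) = 1146
|(j810)² + 199(j810) + 85260| = |-5.7084e+05 + j1.6119e+05| = 5.932e+05
|G(j810)| = 3.03 × 1146 / 5.932e+05 = 0.0058515
20 log₁₀(0.0058515) = -44.65 dB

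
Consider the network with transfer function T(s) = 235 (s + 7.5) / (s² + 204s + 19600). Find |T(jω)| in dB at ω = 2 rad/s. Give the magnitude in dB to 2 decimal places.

-20.62 dB

|j2 + 7.5| = √(2² + 7.5²) = 7.762
|(j2)² + 204(j2) + 19600| = |19596 + j408| = 1.96e+04
|T(j2)| = 235 × 7.762 / 1.96e+04 = 0.093065
20 log₁₀(0.093065) = -20.624 dB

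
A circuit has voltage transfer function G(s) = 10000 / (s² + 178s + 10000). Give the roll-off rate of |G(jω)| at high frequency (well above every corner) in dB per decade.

With 0 zeros and 2 poles, the high-frequency asymptotic slope is 20 × (0 − 2) = -40 dB/decade.

-40 dB/decade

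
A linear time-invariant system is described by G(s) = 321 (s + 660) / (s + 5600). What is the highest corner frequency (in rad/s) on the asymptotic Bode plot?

Break frequencies occur at each pole and zero magnitude: 660 rad/s, 5600 rad/s.
The highest is 5600 rad/s.

5600 rad/s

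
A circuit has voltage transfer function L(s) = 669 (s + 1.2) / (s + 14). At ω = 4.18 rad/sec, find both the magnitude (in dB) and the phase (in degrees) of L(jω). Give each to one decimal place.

|L| = 46.0 dB, ∠L = 57.4 deg

|j4.18 + 1.2| = √(4.18² + 1.2²) = 4.349
|j4.18 + 14| = √(4.18² + 14²) = 14.61
|L(j4.18)| = 669 × 4.349 / 14.61 = 199.13
20 log₁₀(199.13) = 45.98 dB
∠(j4.18 + 1.2) = arctan(4.18/1.2) = 73.98°
∠(j4.18 + 14) = arctan(4.18/14) = 16.62°
∠L(j4.18) = 73.98° − 16.62° = 57.36°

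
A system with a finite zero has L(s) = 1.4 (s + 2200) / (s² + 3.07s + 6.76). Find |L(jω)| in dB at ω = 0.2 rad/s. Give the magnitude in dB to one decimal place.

53.2 dB

|j0.2 + 2200| = √(0.2² + 2200²) = 2200
|(j0.2)² + 3.07(j0.2) + 6.76| = |6.72 + j0.614| = 6.748
|L(j0.2)| = 1.4 × 2200 / 6.748 = 456.43
20 log₁₀(456.43) = 53.19 dB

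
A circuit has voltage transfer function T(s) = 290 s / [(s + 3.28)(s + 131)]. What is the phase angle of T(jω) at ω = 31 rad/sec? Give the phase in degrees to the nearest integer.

-7°

∠(j31) = 90.00°
∠(j31 + 3.28) = arctan(31/3.28) = 83.96°
∠(j31 + 131) = arctan(31/131) = 13.31°
∠T(j31) = 90.00° − (83.96° + 13.31°) = -7.27°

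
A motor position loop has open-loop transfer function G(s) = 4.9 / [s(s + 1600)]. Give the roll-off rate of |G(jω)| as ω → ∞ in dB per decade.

-40 dB/decade

With 0 zeros and 2 poles, the high-frequency asymptotic slope is 20 × (0 − 2) = -40 dB/decade.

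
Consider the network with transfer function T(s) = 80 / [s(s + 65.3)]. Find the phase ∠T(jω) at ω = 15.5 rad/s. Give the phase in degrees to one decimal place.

-103.4 deg

∠(j15.5 + 65.3) = arctan(15.5/65.3) = 13.35°
∠(j15.5) = 90.00°
∠T(j15.5) = − (13.35° + 90.00°) = -103.35°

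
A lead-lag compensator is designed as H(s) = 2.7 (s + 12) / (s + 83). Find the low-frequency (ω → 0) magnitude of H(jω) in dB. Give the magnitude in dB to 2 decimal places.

H(0) = 2.7 × 12 / 83 = 0.39036
20 log₁₀(0.39036) = -8.171 dB

-8.17 dB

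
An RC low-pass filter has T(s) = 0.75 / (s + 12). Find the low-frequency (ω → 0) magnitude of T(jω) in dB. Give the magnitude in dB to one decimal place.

-24.1 dB

T(0) = 0.75 / 12 = 0.0625
20 log₁₀(0.0625) = -24.08 dB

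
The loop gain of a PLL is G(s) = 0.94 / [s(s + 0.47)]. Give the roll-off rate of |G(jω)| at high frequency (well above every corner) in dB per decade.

With 0 zeros and 2 poles, the high-frequency asymptotic slope is 20 × (0 − 2) = -40 dB/decade.

-40 dB/decade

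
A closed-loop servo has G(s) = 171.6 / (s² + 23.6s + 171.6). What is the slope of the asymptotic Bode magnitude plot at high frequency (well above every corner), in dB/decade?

With 0 zeros and 2 poles, the high-frequency asymptotic slope is 20 × (0 − 2) = -40 dB/decade.

-40 dB/decade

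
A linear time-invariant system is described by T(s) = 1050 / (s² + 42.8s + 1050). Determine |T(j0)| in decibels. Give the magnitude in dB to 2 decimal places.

T(0) = 1050 / 1050 = 1
20 log₁₀(1) = 0.000 dB

0.00 dB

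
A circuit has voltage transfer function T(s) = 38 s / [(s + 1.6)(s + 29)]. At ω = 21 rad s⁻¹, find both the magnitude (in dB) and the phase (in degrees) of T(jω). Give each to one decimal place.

|j21| = 21
|j21 + 1.6| = √(21² + 1.6²) = 21.06
|j21 + 29| = √(21² + 29²) = 35.81
|T(j21)| = 38 × 21 / (21.06 × 35.81) = 1.0582
20 log₁₀(1.0582) = 0.49 dB
∠(j21) = 90.00°
∠(j21 + 1.6) = arctan(21/1.6) = 85.64°
∠(j21 + 29) = arctan(21/29) = 35.91°
∠T(j21) = 90.00° − (85.64° + 35.91°) = -31.55°

|T| = 0.5 dB, ∠T = -31.6°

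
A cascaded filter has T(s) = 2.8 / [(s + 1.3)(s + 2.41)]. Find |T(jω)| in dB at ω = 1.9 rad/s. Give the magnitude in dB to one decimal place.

|j1.9 + 1.3| = √(1.9² + 1.3²) = 2.302
|j1.9 + 2.41| = √(1.9² + 2.41²) = 3.069
|T(j1.9)| = 2.8 / (2.302 × 3.069) = 0.39631
20 log₁₀(0.39631) = -8.04 dB

-8.0 dB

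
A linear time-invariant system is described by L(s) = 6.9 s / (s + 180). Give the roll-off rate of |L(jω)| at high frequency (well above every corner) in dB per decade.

0 dB/decade

With 1 zero and 1 pole, the high-frequency asymptotic slope is 20 × (1 − 1) = 0 dB/decade.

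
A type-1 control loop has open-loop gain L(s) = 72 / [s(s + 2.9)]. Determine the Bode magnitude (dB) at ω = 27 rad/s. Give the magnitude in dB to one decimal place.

-20.2 dB

|j27 + 2.9| = √(27² + 2.9²) = 27.16
|j27| = 27
|L(j27)| = 72 / (27.16 × 27) = 0.098201
20 log₁₀(0.098201) = -20.16 dB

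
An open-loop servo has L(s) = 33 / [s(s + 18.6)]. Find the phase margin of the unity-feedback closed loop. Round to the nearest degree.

Gain crossover: |L(jω)| = 1 at ω ≈ 1.77 rad/sec.
∠L(j1.77) = −90° − arctan(1.77/18.6) ≈ -95.42°
PM = 180° + (-95.42°) = 84.58°

85 deg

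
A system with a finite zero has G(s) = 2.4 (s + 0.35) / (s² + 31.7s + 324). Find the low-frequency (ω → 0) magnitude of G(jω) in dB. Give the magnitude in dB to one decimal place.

-51.7 dB

G(0) = 2.4 × 0.35 / 324 = 0.0025926
20 log₁₀(0.0025926) = -51.73 dB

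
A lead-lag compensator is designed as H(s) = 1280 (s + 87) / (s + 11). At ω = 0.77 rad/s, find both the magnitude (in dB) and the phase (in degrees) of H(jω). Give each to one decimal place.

|j0.77 + 87| = √(0.77² + 87²) = 87
|j0.77 + 11| = √(0.77² + 11²) = 11.03
|H(j0.77)| = 1280 × 87 / 11.03 = 10099
20 log₁₀(10099) = 80.09 dB
∠(j0.77 + 87) = arctan(0.77/87) = 0.51°
∠(j0.77 + 11) = arctan(0.77/11) = 4.00°
∠H(j0.77) = 0.51° − 4.00° = -3.50°

|H| = 80.1 dB, ∠H = -3.5 deg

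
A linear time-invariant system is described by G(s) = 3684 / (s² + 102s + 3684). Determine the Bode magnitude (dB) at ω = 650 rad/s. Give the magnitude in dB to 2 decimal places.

-41.22 dB

|(j650)² + 102(j650) + 3684| = |-4.1882e+05 + j66300| = 4.24e+05
|G(j650)| = 3684 / 4.24e+05 = 0.008688
20 log₁₀(0.008688) = -41.222 dB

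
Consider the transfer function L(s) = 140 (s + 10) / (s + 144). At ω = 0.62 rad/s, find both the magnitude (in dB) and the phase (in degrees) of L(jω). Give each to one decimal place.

|j0.62 + 10| = √(0.62² + 10²) = 10.02
|j0.62 + 144| = √(0.62² + 144²) = 144
|L(j0.62)| = 140 × 10.02 / 144 = 9.7408
20 log₁₀(9.7408) = 19.77 dB
∠(j0.62 + 10) = arctan(0.62/10) = 3.55°
∠(j0.62 + 144) = arctan(0.62/144) = 0.25°
∠L(j0.62) = 3.55° − 0.25° = 3.30°

|L| = 19.8 dB, ∠L = 3.3°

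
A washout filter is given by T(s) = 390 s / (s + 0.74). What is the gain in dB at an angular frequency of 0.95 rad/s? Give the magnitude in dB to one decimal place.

49.8 dB

|j0.95| = 0.95
|j0.95 + 0.74| = √(0.95² + 0.74²) = 1.204
|T(j0.95)| = 390 × 0.95 / 1.204 = 307.67
20 log₁₀(307.67) = 49.76 dB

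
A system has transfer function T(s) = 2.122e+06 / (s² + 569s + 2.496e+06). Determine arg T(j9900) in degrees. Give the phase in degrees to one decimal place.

∠[(j9900)² + 569(j9900) + 2.496e+06] = ∠[-9.5514e+07 + j5.6331e+06] = 176.62°
∠T(j9900) = −176.62° = -176.62°

-176.6°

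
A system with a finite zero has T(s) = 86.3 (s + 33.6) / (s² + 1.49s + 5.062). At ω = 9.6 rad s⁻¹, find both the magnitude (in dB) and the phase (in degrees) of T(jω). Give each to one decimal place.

|T| = 30.7 dB, ∠T = -154.7°

|j9.6 + 33.6| = √(9.6² + 33.6²) = 34.94
|(j9.6)² + 1.49(j9.6) + 5.062| = |-87.098 + j14.304| = 88.26
|T(j9.6)| = 86.3 × 34.94 / 88.26 = 34.167
20 log₁₀(34.167) = 30.67 dB
∠(j9.6 + 33.6) = arctan(9.6/33.6) = 15.95°
∠[(j9.6)² + 1.49(j9.6) + 5.062] = ∠[-87.098 + j14.304] = 170.67°
∠T(j9.6) = 15.95° − 170.67° = -154.73°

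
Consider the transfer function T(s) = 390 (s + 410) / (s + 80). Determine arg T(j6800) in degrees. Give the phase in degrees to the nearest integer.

-3°

∠(j6800 + 410) = arctan(6800/410) = 86.55°
∠(j6800 + 80) = arctan(6800/80) = 89.33°
∠T(j6800) = 86.55° − 89.33° = -2.78°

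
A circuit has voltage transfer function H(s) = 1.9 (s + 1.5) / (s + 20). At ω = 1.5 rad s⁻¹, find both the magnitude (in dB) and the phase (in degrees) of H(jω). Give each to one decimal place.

|H| = -13.9 dB, ∠H = 40.7°

|j1.5 + 1.5| = √(1.5² + 1.5²) = 2.121
|j1.5 + 20| = √(1.5² + 20²) = 20.06
|H(j1.5)| = 1.9 × 2.121 / 20.06 = 0.20096
20 log₁₀(0.20096) = -13.94 dB
∠(j1.5 + 1.5) = arctan(1.5/1.5) = 45.00°
∠(j1.5 + 20) = arctan(1.5/20) = 4.29°
∠H(j1.5) = 45.00° − 4.29° = 40.71°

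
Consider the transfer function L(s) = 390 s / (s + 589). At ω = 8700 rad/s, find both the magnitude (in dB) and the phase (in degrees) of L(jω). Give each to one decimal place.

|j8700| = 8700
|j8700 + 589| = √(8700² + 589²) = 8720
|L(j8700)| = 390 × 8700 / 8720 = 389.11
20 log₁₀(389.11) = 51.80 dB
∠(j8700) = 90.00°
∠(j8700 + 589) = arctan(8700/589) = 86.13°
∠L(j8700) = 90.00° − 86.13° = 3.87°

|L| = 51.8 dB, ∠L = 3.9°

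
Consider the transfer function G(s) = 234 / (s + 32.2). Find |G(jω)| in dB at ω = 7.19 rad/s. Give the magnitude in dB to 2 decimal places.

17.02 dB

|j7.19 + 32.2| = √(7.19² + 32.2²) = 32.99
|G(j7.19)| = 234 / 32.99 = 7.0924
20 log₁₀(7.0924) = 17.016 dB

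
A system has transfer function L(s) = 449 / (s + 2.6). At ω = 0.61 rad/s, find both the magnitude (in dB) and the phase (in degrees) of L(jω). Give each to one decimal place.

|L| = 44.5 dB, ∠L = -13.2°

|j0.61 + 2.6| = √(0.61² + 2.6²) = 2.671
|L(j0.61)| = 449 / 2.671 = 168.13
20 log₁₀(168.13) = 44.51 dB
∠(j0.61 + 2.6) = arctan(0.61/2.6) = 13.20°
∠L(j0.61) = −13.20° = -13.20°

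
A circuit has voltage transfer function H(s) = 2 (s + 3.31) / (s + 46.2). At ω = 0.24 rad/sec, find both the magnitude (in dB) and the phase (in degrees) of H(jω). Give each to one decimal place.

|j0.24 + 3.31| = √(0.24² + 3.31²) = 3.319
|j0.24 + 46.2| = √(0.24² + 46.2²) = 46.2
|H(j0.24)| = 2 × 3.319 / 46.2 = 0.14366
20 log₁₀(0.14366) = -16.85 dB
∠(j0.24 + 3.31) = arctan(0.24/3.31) = 4.15°
∠(j0.24 + 46.2) = arctan(0.24/46.2) = 0.30°
∠H(j0.24) = 4.15° − 0.30° = 3.85°

|H| = -16.9 dB, ∠H = 3.8°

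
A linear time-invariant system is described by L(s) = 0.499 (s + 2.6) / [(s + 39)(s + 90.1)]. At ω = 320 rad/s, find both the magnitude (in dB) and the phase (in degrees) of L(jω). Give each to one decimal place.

|j320 + 2.6| = √(320² + 2.6²) = 320
|j320 + 39| = √(320² + 39²) = 322.4
|j320 + 90.1| = √(320² + 90.1²) = 332.4
|L(j320)| = 0.499 × 320 / (322.4 × 332.4) = 0.00149
20 log₁₀(0.00149) = -56.54 dB
∠(j320 + 2.6) = arctan(320/2.6) = 89.53°
∠(j320 + 39) = arctan(320/39) = 83.05°
∠(j320 + 90.1) = arctan(320/90.1) = 74.27°
∠L(j320) = 89.53° − (83.05° + 74.27°) = -67.79°

|L| = -56.5 dB, ∠L = -67.8°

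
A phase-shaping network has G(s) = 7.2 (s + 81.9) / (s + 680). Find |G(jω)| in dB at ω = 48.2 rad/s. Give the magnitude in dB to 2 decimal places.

0.03 dB

|j48.2 + 81.9| = √(48.2² + 81.9²) = 95.03
|j48.2 + 680| = √(48.2² + 680²) = 681.7
|G(j48.2)| = 7.2 × 95.03 / 681.7 = 1.0037
20 log₁₀(1.0037) = 0.032 dB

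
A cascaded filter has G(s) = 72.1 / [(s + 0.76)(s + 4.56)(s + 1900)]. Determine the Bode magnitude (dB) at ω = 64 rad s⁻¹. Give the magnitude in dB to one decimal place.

|j64 + 0.76| = √(64² + 0.76²) = 64
|j64 + 4.56| = √(64² + 4.56²) = 64.16
|j64 + 1900| = √(64² + 1900²) = 1901
|G(j64)| = 72.1 / (64 × 64.16 × 1901) = 9.2352e-06
20 log₁₀(9.2352e-06) = -100.69 dB

-100.7 dB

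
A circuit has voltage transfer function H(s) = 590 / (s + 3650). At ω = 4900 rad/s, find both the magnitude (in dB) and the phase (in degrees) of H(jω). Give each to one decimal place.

|H| = -20.3 dB, ∠H = -53.3°

|j4900 + 3650| = √(4900² + 3650²) = 6110
|H(j4900)| = 590 / 6110 = 0.096562
20 log₁₀(0.096562) = -20.30 dB
∠(j4900 + 3650) = arctan(4900/3650) = 53.32°
∠H(j4900) = −53.32° = -53.32°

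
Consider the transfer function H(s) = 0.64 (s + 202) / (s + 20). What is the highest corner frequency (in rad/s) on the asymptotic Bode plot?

202 rad/s

Break frequencies occur at each pole and zero magnitude: 20 rad/s, 202 rad/s.
The highest is 202 rad/s.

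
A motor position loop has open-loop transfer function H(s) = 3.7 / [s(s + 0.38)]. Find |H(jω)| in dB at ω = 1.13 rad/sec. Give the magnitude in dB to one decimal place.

8.8 dB

|j1.13 + 0.38| = √(1.13² + 0.38²) = 1.192
|j1.13| = 1.13
|H(j1.13)| = 3.7 / (1.192 × 1.13) = 2.7465
20 log₁₀(2.7465) = 8.78 dB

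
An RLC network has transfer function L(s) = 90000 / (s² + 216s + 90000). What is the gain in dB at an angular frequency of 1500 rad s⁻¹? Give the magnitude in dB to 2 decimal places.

-27.70 dB

|(j1500)² + 216(j1500) + 90000| = |-2.16e+06 + j3.24e+05| = 2.184e+06
|L(j1500)| = 90000 / 2.184e+06 = 0.041206
20 log₁₀(0.041206) = -27.701 dB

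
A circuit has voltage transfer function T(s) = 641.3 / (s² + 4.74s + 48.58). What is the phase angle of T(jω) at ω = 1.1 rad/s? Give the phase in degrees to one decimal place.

-6.3 deg

∠[(j1.1)² + 4.74(j1.1) + 48.58] = ∠[47.37 + j5.214] = 6.28°
∠T(j1.1) = −6.28° = -6.28°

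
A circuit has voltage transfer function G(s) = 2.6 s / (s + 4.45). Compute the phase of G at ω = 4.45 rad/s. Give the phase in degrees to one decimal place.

∠(j4.45) = 90.00°
∠(j4.45 + 4.45) = arctan(4.45/4.45) = 45.00°
∠G(j4.45) = 90.00° − 45.00° = 45.00°

45.0°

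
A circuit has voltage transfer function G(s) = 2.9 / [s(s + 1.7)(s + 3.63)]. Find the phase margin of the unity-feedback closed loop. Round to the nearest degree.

68°

Gain crossover: |G(jω)| = 1 at ω ≈ 0.451 rad/sec.
∠G(j0.451) = −90° − arctan(0.451/1.7) − arctan(0.451/3.63) ≈ -111.93°
PM = 180° + (-111.93°) = 68.07°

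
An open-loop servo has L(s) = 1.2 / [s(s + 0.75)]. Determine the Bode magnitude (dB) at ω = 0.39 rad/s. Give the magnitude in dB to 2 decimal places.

11.22 dB

|j0.39 + 0.75| = √(0.39² + 0.75²) = 0.8453
|j0.39| = 0.39
|L(j0.39)| = 1.2 / (0.8453 × 0.39) = 3.6399
20 log₁₀(3.6399) = 11.222 dB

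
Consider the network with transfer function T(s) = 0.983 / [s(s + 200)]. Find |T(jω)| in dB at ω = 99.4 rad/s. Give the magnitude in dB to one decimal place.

|j99.4 + 200| = √(99.4² + 200²) = 223.3
|j99.4| = 99.4
|T(j99.4)| = 0.983 / (223.3 × 99.4) = 4.4279e-05
20 log₁₀(4.4279e-05) = -87.08 dB

-87.1 dB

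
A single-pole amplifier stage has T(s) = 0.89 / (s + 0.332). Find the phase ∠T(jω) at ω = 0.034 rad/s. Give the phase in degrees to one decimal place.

∠(j0.034 + 0.332) = arctan(0.034/0.332) = 5.85°
∠T(j0.034) = −5.85° = -5.85°

-5.8°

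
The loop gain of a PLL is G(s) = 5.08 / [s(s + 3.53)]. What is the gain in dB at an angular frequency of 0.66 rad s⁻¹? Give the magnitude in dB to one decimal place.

6.6 dB

|j0.66 + 3.53| = √(0.66² + 3.53²) = 3.591
|j0.66| = 0.66
|G(j0.66)| = 5.08 / (3.591 × 0.66) = 2.1433
20 log₁₀(2.1433) = 6.62 dB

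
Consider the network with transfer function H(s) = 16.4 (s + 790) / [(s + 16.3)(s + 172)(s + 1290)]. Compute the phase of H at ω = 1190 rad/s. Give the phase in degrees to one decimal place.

-157.3°

∠(j1190 + 790) = arctan(1190/790) = 56.42°
∠(j1190 + 16.3) = arctan(1190/16.3) = 89.22°
∠(j1190 + 172) = arctan(1190/172) = 81.78°
∠(j1190 + 1290) = arctan(1190/1290) = 42.69°
∠H(j1190) = 56.42° − (89.22° + 81.78° + 42.69°) = -157.26°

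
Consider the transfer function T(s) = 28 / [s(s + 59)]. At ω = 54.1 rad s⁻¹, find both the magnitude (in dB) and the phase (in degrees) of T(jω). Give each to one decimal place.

|T| = -43.8 dB, ∠T = -132.5°

|j54.1 + 59| = √(54.1² + 59²) = 80.05
|j54.1| = 54.1
|T(j54.1)| = 28 / (80.05 × 54.1) = 0.0064656
20 log₁₀(0.0064656) = -43.79 dB
∠(j54.1 + 59) = arctan(54.1/59) = 42.52°
∠(j54.1) = 90.00°
∠T(j54.1) = − (42.52° + 90.00°) = -132.52°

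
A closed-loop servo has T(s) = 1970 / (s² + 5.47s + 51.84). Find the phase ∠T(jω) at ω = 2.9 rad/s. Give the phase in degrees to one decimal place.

∠[(j2.9)² + 5.47(j2.9) + 51.84] = ∠[43.43 + j15.863] = 20.06°
∠T(j2.9) = −20.06° = -20.06°

-20.1°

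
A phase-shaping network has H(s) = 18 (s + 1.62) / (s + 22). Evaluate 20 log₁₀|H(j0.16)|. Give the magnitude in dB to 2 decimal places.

|j0.16 + 1.62| = √(0.16² + 1.62²) = 1.628
|j0.16 + 22| = √(0.16² + 22²) = 22
|H(j0.16)| = 18 × 1.628 / 22 = 1.3319
20 log₁₀(1.3319) = 2.489 dB

2.49 dB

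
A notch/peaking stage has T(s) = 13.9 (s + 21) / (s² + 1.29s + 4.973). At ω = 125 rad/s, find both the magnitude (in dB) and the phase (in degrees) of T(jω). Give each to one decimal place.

|T| = -19.0 dB, ∠T = -98.9°

|j125 + 21| = √(125² + 21²) = 126.8
|(j125)² + 1.29(j125) + 4.973| = |-15620 + j161.25| = 1.562e+04
|T(j125)| = 13.9 × 126.8 / 1.562e+04 = 0.11279
20 log₁₀(0.11279) = -18.95 dB
∠(j125 + 21) = arctan(125/21) = 80.46°
∠[(j125)² + 1.29(j125) + 4.973] = ∠[-15620 + j161.25] = 179.41°
∠T(j125) = 80.46° − 179.41° = -98.95°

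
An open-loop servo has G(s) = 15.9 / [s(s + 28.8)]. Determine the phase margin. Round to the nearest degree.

Gain crossover: |G(jω)| = 1 at ω ≈ 0.552 rad/s.
∠G(j0.552) = −90° − arctan(0.552/28.8) ≈ -91.10°
PM = 180° + (-91.10°) = 88.90°

89°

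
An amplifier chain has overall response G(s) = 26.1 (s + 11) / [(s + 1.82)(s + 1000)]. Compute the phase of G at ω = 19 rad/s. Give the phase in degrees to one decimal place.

∠(j19 + 11) = arctan(19/11) = 59.93°
∠(j19 + 1.82) = arctan(19/1.82) = 84.53°
∠(j19 + 1000) = arctan(19/1000) = 1.09°
∠G(j19) = 59.93° − (84.53° + 1.09°) = -25.69°

-25.7°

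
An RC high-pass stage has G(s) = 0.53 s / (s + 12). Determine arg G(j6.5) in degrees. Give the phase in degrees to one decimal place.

61.6°

∠(j6.5) = 90.00°
∠(j6.5 + 12) = arctan(6.5/12) = 28.44°
∠G(j6.5) = 90.00° − 28.44° = 61.56°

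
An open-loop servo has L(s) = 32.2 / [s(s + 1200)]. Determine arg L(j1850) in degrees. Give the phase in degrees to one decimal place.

-147.0°

∠(j1850 + 1200) = arctan(1850/1200) = 57.03°
∠(j1850) = 90.00°
∠L(j1850) = − (57.03° + 90.00°) = -147.03°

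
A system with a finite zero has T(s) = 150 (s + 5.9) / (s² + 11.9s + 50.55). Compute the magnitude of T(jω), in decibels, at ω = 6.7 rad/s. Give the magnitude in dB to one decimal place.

24.5 dB

|j6.7 + 5.9| = √(6.7² + 5.9²) = 8.927
|(j6.7)² + 11.9(j6.7) + 50.55| = |5.66 + j79.73| = 79.93
|T(j6.7)| = 150 × 8.927 / 79.93 = 16.754
20 log₁₀(16.754) = 24.48 dB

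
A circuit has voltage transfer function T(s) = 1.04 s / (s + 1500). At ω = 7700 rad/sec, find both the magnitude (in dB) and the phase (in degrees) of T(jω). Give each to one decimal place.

|T| = 0.2 dB, ∠T = 11.0°

|j7700| = 7700
|j7700 + 1500| = √(7700² + 1500²) = 7845
|T(j7700)| = 1.04 × 7700 / 7845 = 1.0208
20 log₁₀(1.0208) = 0.18 dB
∠(j7700) = 90.00°
∠(j7700 + 1500) = arctan(7700/1500) = 78.98°
∠T(j7700) = 90.00° − 78.98° = 11.02°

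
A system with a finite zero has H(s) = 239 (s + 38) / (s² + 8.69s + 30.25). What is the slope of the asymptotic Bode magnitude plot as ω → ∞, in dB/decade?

-20 dB/decade

With 1 zero and 2 poles, the high-frequency asymptotic slope is 20 × (1 − 2) = -20 dB/decade.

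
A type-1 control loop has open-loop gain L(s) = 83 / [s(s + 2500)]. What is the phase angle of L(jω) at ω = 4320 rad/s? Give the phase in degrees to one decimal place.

∠(j4320 + 2500) = arctan(4320/2500) = 59.94°
∠(j4320) = 90.00°
∠L(j4320) = − (59.94° + 90.00°) = -149.94°

-149.9°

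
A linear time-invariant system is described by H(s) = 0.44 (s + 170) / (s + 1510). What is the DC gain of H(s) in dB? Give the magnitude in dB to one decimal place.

H(0) = 0.44 × 170 / 1510 = 0.049536
20 log₁₀(0.049536) = -26.10 dB

-26.1 dB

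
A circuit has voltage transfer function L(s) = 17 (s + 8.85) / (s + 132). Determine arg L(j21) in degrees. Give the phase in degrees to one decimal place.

∠(j21 + 8.85) = arctan(21/8.85) = 67.15°
∠(j21 + 132) = arctan(21/132) = 9.04°
∠L(j21) = 67.15° − 9.04° = 58.11°

58.1°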